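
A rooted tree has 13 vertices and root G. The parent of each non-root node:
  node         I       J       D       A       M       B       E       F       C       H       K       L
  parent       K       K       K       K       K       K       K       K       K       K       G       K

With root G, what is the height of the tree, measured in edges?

M sits deepest: G – K – M — 2 edges from the root.

2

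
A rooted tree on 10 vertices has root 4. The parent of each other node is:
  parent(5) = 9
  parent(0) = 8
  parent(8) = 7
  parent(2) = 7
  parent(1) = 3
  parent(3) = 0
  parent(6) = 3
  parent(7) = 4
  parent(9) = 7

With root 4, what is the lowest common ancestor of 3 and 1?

Ancestors of 3 (toward the root): 3, 0, 8, 7, 4.
Ancestors of 1: 1, 3, 0, 8, 7, 4.
The deepest node appearing in both lists is 3.

3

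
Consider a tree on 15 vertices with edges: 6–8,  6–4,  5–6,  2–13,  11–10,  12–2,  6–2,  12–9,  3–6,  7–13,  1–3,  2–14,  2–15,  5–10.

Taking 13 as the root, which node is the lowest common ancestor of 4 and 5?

6

Path 4→root: 4 6 2 13; path 5→root: 5 6 2 13.
First common node: 6.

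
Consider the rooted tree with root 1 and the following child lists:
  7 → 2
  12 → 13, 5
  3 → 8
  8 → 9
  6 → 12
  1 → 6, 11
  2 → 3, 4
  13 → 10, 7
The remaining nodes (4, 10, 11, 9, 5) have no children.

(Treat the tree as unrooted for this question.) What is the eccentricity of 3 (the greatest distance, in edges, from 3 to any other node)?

7

A farthest node from 3 is 11.
The path 3 – 2 – 7 – 13 – 12 – 6 – 1 – 11 has 7 edges.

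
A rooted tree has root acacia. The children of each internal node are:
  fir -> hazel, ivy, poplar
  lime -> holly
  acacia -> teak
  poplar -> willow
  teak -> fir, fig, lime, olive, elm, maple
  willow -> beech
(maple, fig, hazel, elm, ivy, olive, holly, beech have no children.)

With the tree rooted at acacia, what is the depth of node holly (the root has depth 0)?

3

acacia–teak–lime–holly — 3 edges.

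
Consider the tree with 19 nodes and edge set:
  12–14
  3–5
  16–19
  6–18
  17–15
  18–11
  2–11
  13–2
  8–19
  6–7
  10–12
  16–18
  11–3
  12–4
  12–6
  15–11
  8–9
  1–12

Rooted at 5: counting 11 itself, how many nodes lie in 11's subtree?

17

Descendants of 11 (including itself): 11, 18, 2, 15, 16, 6, 13, 17, 19, 12, 7, 8, 4, 1, 14, 10, 9. That's 17.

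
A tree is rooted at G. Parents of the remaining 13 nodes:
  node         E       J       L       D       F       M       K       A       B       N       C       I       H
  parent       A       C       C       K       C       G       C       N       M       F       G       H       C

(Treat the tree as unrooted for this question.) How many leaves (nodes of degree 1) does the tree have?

6

Exactly 6 nodes have a single neighbour: B, D, E, I, J, L.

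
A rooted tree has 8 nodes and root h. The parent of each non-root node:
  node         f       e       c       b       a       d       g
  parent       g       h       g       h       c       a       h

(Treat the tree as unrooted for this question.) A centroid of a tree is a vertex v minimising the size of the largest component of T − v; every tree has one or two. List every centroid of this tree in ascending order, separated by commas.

Delete g: the remaining components have sizes 3, 3, 1. Max 3 ≤ 4, so g is a centroid.
No neighbour of g does as well, so g is the unique centroid.

g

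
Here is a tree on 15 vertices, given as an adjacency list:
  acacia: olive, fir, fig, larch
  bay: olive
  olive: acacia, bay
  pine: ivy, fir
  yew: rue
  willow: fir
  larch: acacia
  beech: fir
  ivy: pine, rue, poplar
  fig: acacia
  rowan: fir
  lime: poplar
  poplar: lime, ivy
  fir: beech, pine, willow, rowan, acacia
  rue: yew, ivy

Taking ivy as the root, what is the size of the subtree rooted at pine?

Descendants of pine (including itself): pine, fir, acacia, rowan, beech, willow, olive, fig, larch, bay. That's 10.

10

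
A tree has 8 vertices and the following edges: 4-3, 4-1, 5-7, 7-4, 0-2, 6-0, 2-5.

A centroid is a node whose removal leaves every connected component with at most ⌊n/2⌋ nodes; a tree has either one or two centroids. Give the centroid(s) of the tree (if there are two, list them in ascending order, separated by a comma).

5, 7

If 7 is removed the pieces have sizes 4, 3, all ≤ ⌊8/2⌋ = 4.
Its neighbour 5 also leaves a largest component of size 4, so both are centroids.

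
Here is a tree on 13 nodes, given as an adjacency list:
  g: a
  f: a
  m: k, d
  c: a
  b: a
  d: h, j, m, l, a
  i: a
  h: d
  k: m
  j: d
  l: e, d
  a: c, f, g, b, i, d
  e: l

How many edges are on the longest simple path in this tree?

Starting from b, a farthest node is k at distance 4.
One longest path: b–a–d–m–k.
So the diameter is 4.

4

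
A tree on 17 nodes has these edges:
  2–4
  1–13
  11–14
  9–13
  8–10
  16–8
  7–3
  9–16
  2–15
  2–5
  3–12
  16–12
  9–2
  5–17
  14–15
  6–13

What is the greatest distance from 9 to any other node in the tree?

4

The node farthest from 9 is 7 (11 also at distance 4), via 9–16–12–3–7 — 4 edges.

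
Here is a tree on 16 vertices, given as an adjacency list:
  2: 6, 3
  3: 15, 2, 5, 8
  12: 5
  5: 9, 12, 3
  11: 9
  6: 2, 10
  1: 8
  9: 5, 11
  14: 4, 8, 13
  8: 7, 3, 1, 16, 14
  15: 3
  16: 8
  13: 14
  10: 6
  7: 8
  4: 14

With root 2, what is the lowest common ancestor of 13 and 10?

Path 13→root: 13 14 8 3 2; path 10→root: 10 6 2.
First common node: 2.

2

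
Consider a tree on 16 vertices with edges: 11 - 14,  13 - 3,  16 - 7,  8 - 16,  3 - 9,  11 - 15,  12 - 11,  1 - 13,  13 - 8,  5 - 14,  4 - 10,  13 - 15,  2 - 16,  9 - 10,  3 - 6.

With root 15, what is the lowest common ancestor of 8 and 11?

15

8's ancestor chain is 8, 13, 15 and 11's is 11, 15; they first meet at 15.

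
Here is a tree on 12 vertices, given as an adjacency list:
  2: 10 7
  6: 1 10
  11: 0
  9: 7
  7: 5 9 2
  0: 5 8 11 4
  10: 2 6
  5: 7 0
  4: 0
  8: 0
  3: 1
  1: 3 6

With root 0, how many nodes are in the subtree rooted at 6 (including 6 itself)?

3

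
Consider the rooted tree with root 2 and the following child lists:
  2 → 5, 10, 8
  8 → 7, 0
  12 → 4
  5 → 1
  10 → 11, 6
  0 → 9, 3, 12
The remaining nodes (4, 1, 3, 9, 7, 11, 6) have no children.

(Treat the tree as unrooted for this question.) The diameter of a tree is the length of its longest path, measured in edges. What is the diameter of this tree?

6

BFS from 4 reaches 1 last, at distance 6; BFS from 1 confirms no node is farther.
Path: 4 - 12 - 0 - 8 - 2 - 5 - 1.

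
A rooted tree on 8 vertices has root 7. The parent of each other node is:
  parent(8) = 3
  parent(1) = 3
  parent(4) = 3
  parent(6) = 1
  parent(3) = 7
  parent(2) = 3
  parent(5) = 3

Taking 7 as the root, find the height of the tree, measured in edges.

3

6 sits deepest: 7–3–1–6 — 3 edges from the root.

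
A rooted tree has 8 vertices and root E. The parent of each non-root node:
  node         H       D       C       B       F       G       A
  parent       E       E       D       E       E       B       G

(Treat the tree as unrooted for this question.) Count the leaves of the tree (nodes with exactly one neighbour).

Exactly 4 nodes have a single neighbour: A, C, F, H.

4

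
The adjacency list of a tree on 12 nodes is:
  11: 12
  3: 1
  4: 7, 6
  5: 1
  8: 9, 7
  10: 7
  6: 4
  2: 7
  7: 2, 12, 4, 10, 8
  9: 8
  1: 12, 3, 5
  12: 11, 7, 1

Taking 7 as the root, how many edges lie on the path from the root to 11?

Path from 7 to 11: 7–12–11, which has 2 edges.

2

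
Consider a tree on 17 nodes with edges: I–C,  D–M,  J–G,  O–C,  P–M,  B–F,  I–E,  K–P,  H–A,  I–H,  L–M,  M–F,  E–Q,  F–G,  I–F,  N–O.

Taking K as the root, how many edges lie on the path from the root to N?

Path from K to N: K → P → M → F → I → C → O → N, which has 7 edges.

7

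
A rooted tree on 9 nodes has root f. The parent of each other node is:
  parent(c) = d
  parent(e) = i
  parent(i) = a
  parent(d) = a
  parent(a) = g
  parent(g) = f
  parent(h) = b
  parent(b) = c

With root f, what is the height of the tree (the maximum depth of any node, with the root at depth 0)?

6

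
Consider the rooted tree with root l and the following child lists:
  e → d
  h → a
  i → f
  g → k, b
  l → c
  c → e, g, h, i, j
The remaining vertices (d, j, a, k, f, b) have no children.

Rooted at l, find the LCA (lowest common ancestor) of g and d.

c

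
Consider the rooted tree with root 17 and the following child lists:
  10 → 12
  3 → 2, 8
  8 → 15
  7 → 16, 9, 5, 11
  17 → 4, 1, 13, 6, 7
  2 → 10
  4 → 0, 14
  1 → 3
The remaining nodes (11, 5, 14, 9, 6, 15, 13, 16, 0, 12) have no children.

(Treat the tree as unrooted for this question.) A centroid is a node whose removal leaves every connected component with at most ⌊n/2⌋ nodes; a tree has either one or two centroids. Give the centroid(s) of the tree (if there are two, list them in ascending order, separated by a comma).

17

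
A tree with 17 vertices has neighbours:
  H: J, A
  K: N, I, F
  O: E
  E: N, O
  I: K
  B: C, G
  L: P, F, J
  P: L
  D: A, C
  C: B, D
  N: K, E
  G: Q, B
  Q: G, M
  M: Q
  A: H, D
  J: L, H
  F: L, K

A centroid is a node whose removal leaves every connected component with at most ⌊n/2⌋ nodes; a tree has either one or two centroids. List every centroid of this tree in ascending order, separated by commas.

Delete J: the remaining components have sizes 8, 8. Max 8 ≤ 8, so J is a centroid.
No neighbour of J does as well, so J is the unique centroid.

J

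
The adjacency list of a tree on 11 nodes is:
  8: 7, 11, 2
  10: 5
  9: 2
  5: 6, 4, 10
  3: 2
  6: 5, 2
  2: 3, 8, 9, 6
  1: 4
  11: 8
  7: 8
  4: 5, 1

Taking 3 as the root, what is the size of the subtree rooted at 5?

The subtree rooted at 5 contains: 5, 10, 4, 1 — 4 nodes.

4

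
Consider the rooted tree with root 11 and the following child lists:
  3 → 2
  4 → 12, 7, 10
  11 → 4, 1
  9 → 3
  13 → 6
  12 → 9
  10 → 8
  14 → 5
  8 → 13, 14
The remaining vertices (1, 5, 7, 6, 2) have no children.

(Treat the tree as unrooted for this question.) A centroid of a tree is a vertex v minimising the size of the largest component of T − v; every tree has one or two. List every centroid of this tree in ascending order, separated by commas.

If 4 is removed the pieces have sizes 6, 4, 2, 1, all ≤ ⌊14/2⌋ = 7.
Every other node leaves some component of size > 7, so the centroid is unique.

4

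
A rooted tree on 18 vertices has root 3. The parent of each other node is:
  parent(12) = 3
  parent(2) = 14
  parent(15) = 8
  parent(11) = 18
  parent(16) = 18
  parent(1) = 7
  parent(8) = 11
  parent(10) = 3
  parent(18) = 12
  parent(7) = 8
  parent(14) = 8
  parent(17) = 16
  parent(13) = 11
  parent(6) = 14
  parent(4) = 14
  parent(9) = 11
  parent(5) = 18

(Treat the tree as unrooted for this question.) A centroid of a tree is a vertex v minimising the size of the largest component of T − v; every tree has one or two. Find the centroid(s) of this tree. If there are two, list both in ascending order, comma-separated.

If 11 is removed the pieces have sizes 8, 7, 1, 1, all ≤ ⌊18/2⌋ = 9.
Every other node leaves some component of size > 9, so the centroid is unique.

11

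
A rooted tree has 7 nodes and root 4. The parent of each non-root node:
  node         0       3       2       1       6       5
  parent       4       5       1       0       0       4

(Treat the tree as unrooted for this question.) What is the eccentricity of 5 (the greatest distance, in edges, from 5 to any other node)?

The node farthest from 5 is 2, via 5 – 4 – 0 – 1 – 2 — 4 edges.

4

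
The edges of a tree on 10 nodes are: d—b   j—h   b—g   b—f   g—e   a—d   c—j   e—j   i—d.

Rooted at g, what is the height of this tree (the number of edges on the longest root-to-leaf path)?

3

A deepest node is h, reached by g – e – j – h.
That path has 3 edges, so the height is 3.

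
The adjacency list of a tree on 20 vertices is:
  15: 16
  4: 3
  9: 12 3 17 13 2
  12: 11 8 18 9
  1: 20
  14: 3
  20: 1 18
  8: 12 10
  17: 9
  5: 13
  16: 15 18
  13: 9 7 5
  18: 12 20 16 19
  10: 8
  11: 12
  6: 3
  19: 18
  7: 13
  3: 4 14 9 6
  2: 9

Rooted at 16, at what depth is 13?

4

Climbing from 13 to the root: 13 – 9 – 12 – 18 – 16. That's 4 steps.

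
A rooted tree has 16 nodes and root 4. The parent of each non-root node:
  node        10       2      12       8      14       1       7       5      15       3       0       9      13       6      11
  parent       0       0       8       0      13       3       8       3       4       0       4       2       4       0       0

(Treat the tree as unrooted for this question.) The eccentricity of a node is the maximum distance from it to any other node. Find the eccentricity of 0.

The node farthest from 0 is 14, via 0-4-13-14 — 3 edges.

3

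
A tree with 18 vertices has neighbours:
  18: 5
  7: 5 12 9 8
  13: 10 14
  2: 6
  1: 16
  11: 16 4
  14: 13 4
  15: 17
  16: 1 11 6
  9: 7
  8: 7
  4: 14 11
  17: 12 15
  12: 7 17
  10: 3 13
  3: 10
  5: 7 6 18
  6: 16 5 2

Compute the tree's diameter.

BFS from 3 reaches 15 last, at distance 12; BFS from 15 confirms no node is farther.
Path: 3-10-13-14-4-11-16-6-5-7-12-17-15.

12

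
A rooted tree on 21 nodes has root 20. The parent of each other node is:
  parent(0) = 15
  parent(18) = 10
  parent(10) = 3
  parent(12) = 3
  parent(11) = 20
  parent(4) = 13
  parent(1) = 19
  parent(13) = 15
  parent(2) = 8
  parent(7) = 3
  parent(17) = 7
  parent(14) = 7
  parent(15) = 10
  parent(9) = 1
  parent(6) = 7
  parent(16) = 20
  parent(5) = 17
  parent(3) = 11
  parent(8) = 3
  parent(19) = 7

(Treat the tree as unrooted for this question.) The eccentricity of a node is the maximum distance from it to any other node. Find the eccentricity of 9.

The node farthest from 9 is 4, via 9 – 1 – 19 – 7 – 3 – 10 – 15 – 13 – 4 — 8 edges.

8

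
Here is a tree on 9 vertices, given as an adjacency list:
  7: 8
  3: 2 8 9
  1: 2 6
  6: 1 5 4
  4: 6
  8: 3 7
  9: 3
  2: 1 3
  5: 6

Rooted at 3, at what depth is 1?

3 – 2 – 1 — 2 edges.

2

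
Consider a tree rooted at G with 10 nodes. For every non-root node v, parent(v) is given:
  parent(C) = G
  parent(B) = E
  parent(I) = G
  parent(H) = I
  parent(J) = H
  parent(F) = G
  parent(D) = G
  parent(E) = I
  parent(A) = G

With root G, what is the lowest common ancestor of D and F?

G

Ancestors of D (toward the root): D, G.
Ancestors of F: F, G.
The deepest node appearing in both lists is G.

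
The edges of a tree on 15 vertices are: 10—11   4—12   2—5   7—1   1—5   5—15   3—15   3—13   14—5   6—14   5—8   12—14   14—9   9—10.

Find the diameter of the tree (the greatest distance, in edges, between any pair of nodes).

A longest path is 13 - 3 - 15 - 5 - 14 - 9 - 10 - 11, with 7 edges.

7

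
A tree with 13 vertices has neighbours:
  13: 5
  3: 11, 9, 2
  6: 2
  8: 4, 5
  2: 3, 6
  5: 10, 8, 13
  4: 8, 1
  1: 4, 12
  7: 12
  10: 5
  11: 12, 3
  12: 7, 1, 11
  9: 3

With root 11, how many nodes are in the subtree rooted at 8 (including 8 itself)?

4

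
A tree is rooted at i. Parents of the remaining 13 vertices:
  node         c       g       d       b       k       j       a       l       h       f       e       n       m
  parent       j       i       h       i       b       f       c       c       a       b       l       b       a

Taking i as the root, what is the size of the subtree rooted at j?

8

j's subtree: {j, c, l, a, e, m, h, d}, size 8.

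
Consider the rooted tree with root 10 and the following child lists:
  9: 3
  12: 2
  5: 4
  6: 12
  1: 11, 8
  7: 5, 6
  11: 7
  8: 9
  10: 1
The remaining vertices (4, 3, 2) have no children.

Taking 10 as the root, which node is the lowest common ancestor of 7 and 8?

1

Ancestors of 7 (toward the root): 7, 11, 1, 10.
Ancestors of 8: 8, 1, 10.
The deepest node appearing in both lists is 1.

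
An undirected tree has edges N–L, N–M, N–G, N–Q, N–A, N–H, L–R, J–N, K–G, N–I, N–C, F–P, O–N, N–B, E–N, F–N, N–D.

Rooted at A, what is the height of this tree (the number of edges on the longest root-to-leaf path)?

A deepest node is K, reached by A-N-G-K.
That path has 3 edges, so the height is 3.

3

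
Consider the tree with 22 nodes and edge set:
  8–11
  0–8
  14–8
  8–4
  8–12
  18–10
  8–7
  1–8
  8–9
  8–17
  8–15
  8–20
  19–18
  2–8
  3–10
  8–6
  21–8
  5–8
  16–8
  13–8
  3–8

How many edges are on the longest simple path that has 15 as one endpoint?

5

The node farthest from 15 is 19, via 15 – 8 – 3 – 10 – 18 – 19 — 5 edges.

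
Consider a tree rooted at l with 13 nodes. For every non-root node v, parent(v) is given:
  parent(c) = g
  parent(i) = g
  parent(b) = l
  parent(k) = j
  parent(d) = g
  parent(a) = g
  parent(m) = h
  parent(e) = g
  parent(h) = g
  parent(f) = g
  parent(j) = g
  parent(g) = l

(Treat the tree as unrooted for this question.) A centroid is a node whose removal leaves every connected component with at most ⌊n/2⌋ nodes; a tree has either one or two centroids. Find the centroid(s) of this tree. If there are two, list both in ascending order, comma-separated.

g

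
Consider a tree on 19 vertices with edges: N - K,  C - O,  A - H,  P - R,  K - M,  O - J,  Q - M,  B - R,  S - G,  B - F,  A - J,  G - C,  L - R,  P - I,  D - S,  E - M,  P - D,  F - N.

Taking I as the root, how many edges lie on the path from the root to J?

Path from I to J: I – P – D – S – G – C – O – J, which has 7 edges.

7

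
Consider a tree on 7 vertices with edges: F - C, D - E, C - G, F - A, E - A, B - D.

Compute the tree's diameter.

6

A longest path is G–C–F–A–E–D–B, with 6 edges.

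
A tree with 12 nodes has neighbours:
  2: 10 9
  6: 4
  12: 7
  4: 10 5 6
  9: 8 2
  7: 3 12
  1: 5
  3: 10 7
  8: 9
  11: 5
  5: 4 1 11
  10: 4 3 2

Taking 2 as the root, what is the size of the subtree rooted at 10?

9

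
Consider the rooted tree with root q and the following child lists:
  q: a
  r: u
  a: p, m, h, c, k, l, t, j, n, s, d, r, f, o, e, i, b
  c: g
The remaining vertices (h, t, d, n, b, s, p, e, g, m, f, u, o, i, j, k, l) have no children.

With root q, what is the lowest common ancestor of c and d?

a

Ancestors of c (toward the root): c, a, q.
Ancestors of d: d, a, q.
The deepest node appearing in both lists is a.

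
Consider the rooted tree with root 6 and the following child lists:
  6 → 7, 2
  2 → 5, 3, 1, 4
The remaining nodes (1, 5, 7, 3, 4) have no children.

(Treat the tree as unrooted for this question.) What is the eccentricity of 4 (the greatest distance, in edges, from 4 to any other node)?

A farthest node from 4 is 7.
The path 4–2–6–7 has 3 edges.

3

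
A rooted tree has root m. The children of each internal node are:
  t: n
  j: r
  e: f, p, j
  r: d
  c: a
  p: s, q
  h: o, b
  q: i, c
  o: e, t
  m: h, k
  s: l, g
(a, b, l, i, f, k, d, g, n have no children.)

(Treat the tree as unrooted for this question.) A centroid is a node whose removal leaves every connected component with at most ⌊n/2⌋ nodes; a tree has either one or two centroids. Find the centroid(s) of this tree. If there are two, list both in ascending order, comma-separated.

Delete e: the remaining components have sizes 8, 7, 3, 1. Max 8 ≤ 10, so e is a centroid.
Every other node leaves some component of size > 10, so the centroid is unique.

e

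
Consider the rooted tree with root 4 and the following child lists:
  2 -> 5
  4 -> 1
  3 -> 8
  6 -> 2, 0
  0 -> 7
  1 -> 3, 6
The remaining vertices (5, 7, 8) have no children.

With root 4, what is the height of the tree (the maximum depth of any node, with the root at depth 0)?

A deepest node is 7, reached by 4-1-6-0-7.
That path has 4 edges, so the height is 4.

4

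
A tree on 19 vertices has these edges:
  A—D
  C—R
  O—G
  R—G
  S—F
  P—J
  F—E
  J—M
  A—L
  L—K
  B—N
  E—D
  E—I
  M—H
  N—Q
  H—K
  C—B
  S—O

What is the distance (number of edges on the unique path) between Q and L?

Walking from Q: Q–N–B–C–R–G–O–S–F–E–D–A–L. Length 12.

12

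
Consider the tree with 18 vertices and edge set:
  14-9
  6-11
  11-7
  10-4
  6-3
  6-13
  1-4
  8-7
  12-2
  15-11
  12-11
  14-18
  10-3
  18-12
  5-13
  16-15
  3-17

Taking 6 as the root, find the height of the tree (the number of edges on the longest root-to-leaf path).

5

9 sits deepest: 6 → 11 → 12 → 18 → 14 → 9 — 5 edges from the root.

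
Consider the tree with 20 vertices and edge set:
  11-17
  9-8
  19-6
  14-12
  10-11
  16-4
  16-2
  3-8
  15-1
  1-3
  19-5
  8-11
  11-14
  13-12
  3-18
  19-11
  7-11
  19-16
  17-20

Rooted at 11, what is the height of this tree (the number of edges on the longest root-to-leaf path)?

4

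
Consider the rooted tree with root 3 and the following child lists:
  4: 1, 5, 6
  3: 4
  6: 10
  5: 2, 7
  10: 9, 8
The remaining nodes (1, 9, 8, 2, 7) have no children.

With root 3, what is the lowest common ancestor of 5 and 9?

4

5's ancestor chain is 5, 4, 3 and 9's is 9, 10, 6, 4, 3; they first meet at 4.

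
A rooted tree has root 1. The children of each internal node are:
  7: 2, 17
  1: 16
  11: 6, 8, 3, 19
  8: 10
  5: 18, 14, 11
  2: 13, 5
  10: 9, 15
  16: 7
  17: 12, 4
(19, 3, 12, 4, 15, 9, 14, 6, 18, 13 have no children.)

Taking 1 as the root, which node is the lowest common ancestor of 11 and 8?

Path 11→root: 11 5 2 7 16 1; path 8→root: 8 11 5 2 7 16 1.
First common node: 11.

11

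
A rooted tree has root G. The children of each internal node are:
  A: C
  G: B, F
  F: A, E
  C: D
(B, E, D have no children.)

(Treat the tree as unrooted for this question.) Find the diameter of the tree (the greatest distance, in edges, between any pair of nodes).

5

BFS from D reaches B last, at distance 5; BFS from B confirms no node is farther.
Path: D – C – A – F – G – B.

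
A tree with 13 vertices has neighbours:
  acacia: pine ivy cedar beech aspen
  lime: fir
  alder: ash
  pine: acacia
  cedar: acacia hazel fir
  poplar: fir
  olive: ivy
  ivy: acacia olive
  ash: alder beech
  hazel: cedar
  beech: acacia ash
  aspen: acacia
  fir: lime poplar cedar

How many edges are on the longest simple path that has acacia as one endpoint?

A farthest node from acacia is poplar (lime, alder also at distance 3).
The path acacia–cedar–fir–poplar has 3 edges.

3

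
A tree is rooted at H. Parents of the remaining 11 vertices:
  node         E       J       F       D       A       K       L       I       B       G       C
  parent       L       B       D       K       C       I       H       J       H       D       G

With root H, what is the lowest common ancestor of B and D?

B's ancestor chain is B, H and D's is D, K, I, J, B, H; they first meet at B.

B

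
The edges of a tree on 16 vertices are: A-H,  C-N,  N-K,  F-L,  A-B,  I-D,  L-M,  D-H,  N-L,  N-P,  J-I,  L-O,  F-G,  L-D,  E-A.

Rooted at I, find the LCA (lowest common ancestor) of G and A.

D

Path G→root: G F L D I; path A→root: A H D I.
First common node: D.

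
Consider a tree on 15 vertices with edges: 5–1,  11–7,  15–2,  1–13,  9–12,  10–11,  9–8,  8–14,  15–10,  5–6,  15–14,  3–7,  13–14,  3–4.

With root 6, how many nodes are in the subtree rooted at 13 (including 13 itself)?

Descendants of 13 (including itself): 13, 14, 15, 8, 10, 2, 9, 11, 12, 7, 3, 4. That's 12.

12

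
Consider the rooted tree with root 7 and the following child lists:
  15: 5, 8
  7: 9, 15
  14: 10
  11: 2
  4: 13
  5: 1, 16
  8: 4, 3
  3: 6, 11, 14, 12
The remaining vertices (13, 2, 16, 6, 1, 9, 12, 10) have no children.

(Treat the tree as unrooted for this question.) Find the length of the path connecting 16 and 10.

6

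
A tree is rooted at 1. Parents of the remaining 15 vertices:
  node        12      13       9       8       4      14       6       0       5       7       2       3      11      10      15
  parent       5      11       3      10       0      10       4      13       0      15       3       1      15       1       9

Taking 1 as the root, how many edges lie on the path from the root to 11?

4

1 → 3 → 9 → 15 → 11 — 4 edges.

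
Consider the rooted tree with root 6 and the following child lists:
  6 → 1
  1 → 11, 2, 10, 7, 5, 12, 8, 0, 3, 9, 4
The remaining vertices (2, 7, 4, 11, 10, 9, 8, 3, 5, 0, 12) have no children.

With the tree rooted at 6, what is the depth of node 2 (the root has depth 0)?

2

Climbing from 2 to the root: 2–1–6. That's 2 steps.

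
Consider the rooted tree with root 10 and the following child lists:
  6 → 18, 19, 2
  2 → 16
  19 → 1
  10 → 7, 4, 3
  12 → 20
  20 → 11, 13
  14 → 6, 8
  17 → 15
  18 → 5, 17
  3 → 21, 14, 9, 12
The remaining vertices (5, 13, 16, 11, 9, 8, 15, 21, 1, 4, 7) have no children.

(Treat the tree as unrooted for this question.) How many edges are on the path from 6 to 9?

6 - 14 - 3 - 9: 3 edges.

3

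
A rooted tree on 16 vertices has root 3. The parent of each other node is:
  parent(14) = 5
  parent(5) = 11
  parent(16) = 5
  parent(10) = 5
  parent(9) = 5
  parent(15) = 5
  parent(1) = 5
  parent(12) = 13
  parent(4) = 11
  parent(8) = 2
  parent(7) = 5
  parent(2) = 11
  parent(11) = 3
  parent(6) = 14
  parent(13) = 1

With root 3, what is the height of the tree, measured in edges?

5

A deepest node is 12, reached by 3–11–5–1–13–12.
That path has 5 edges, so the height is 5.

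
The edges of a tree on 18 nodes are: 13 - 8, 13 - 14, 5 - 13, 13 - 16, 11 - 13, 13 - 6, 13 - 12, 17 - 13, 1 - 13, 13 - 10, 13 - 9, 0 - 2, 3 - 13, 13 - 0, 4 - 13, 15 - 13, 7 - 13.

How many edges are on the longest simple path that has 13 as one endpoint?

2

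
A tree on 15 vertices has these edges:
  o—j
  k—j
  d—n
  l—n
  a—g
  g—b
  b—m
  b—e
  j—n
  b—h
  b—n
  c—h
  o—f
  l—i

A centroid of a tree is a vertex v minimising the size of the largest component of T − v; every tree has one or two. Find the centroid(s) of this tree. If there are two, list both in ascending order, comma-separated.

n

Removing n splits the tree into components of sizes 7, 4, 2, 1; the largest is 7 ≤ ⌊15/2⌋ = 7.
No neighbour of n does as well, so n is the unique centroid.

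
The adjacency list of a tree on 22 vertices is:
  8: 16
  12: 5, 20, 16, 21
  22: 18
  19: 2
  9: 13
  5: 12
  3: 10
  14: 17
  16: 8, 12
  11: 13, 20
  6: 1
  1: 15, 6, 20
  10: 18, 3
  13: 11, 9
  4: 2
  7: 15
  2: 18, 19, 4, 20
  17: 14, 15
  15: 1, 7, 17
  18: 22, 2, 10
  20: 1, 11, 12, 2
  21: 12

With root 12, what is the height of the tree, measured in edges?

5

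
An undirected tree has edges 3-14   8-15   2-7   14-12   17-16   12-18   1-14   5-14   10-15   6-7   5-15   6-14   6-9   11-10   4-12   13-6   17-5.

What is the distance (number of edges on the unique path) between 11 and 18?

Walking from 11: 11 - 10 - 15 - 5 - 14 - 12 - 18. Length 6.

6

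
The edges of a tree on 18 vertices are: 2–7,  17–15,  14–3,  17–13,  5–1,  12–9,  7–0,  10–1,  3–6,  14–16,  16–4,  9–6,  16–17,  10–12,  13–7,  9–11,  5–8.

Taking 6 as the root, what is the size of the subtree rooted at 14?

The subtree rooted at 14 contains: 14, 16, 4, 17, 13, 15, 7, 0, 2 — 9 nodes.

9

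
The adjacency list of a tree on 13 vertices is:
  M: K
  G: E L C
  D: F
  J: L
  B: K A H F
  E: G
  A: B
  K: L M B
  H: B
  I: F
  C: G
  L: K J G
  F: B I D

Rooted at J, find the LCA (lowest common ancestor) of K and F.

K

Path K→root: K L J; path F→root: F B K L J.
First common node: K.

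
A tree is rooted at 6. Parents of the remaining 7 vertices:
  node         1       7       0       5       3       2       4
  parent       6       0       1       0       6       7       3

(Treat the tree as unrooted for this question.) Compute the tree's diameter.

BFS from 4 reaches 2 last, at distance 6; BFS from 2 confirms no node is farther.
Path: 4 - 3 - 6 - 1 - 0 - 7 - 2.

6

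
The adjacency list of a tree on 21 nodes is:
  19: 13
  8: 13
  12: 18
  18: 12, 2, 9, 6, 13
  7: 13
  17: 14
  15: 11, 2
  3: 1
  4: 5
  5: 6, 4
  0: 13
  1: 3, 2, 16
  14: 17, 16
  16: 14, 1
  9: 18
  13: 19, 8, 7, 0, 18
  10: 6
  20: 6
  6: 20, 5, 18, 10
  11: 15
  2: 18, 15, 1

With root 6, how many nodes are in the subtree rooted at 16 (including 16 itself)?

3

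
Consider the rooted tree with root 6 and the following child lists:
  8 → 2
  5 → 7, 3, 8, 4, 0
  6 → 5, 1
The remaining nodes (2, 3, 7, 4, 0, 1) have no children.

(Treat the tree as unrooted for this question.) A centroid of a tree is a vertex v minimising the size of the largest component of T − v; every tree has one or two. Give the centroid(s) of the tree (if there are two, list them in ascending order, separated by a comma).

Delete 5: the remaining components have sizes 2, 2, 1, 1, 1, 1. Max 2 ≤ 4, so 5 is a centroid.
No neighbour of 5 does as well, so 5 is the unique centroid.

5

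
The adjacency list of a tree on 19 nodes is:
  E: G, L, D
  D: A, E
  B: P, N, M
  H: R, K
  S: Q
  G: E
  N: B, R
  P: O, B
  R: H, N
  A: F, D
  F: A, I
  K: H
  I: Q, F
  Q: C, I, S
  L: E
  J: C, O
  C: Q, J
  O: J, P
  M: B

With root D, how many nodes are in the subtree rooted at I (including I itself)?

Descendants of I (including itself): I, Q, C, S, J, O, P, B, N, M, R, H, K. That's 13.

13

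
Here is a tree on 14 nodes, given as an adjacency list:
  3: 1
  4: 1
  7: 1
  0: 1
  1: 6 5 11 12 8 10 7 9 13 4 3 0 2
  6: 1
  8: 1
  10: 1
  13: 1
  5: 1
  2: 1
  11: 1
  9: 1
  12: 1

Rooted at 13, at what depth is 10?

2

13 → 1 → 10 — 2 edges.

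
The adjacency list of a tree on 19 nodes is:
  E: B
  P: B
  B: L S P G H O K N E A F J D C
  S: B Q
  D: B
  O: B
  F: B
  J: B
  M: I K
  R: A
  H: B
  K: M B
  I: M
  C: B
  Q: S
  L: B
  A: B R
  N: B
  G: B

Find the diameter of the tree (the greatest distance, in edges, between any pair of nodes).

5

Starting from I, a farthest node is R at distance 5.
One longest path: I – M – K – B – A – R.
So the diameter is 5.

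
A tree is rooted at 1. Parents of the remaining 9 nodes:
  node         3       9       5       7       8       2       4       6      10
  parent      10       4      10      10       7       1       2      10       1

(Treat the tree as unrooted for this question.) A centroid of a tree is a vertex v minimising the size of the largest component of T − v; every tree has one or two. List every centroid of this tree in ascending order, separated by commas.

Delete 10: the remaining components have sizes 4, 2, 1, 1, 1. Max 4 ≤ 5, so 10 is a centroid.
No neighbour of 10 does as well, so 10 is the unique centroid.

10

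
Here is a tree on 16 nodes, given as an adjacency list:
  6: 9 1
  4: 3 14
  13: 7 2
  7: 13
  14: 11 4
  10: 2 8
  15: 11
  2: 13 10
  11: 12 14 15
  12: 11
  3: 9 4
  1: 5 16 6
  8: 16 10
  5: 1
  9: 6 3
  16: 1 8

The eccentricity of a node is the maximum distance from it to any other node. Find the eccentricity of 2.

11

A farthest node from 2 is 12 (15 also at distance 11).
The path 2-10-8-16-1-6-9-3-4-14-11-12 has 11 edges.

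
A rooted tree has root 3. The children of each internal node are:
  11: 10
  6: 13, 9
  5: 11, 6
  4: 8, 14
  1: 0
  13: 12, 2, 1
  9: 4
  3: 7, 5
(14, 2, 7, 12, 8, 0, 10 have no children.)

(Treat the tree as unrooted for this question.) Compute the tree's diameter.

6

BFS from 7 reaches 14 last, at distance 6; BFS from 14 confirms no node is farther.
Path: 7 – 3 – 5 – 6 – 9 – 4 – 14.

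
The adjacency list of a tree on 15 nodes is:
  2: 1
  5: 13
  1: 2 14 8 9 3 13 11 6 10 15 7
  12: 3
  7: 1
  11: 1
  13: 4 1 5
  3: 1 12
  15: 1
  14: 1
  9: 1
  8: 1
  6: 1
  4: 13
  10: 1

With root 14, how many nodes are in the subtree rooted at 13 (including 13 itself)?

3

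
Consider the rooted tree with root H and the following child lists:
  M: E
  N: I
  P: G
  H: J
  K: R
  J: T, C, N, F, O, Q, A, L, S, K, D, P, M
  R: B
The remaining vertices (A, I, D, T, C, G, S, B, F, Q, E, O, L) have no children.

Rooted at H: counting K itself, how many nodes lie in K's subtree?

Descendants of K (including itself): K, R, B. That's 3.

3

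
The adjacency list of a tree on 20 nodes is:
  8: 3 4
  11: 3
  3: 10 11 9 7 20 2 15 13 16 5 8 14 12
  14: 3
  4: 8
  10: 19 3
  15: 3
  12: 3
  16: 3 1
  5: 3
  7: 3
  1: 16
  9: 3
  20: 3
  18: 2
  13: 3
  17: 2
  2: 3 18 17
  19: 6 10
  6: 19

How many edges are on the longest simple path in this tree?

BFS from 6 reaches 1 last, at distance 5; BFS from 1 confirms no node is farther.
Path: 6 – 19 – 10 – 3 – 16 – 1.

5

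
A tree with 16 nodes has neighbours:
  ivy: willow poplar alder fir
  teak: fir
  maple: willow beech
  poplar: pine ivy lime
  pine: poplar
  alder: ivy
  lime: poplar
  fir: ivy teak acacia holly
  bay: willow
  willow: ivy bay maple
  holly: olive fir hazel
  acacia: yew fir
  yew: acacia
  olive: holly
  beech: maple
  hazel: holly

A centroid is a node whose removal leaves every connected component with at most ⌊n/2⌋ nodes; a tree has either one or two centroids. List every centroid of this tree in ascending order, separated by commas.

ivy

If ivy is removed the pieces have sizes 7, 4, 3, 1, all ≤ ⌊16/2⌋ = 8.
Every other node leaves some component of size > 8, so the centroid is unique.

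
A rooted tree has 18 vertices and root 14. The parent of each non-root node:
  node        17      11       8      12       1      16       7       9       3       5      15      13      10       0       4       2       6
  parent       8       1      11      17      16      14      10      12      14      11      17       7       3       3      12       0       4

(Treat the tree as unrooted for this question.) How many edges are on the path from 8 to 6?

Walking from 8: 8 – 17 – 12 – 4 – 6. Length 4.

4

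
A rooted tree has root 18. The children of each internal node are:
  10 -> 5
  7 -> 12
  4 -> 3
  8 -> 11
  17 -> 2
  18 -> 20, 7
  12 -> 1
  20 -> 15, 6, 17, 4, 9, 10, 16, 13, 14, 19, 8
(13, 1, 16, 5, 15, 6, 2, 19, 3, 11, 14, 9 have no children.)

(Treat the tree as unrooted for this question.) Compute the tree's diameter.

6

Starting from 1, a farthest node is 11 at distance 6.
One longest path: 1–12–7–18–20–8–11.
So the diameter is 6.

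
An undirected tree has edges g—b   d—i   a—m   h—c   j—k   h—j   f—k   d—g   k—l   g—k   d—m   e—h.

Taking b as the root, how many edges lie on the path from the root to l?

b – g – k – l — 3 edges.

3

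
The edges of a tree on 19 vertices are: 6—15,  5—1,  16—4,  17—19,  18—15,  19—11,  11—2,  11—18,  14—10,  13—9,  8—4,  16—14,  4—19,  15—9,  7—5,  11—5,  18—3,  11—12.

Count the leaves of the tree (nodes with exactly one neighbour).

Exactly 10 nodes have a single neighbour: 1, 2, 3, 6, 7, 8, 10, 12, 13, 17.

10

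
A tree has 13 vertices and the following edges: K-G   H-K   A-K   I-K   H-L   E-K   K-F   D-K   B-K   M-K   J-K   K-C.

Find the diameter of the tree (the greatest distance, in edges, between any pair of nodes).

Starting from L, a farthest node is B at distance 3.
One longest path: L–H–K–B.
So the diameter is 3.

3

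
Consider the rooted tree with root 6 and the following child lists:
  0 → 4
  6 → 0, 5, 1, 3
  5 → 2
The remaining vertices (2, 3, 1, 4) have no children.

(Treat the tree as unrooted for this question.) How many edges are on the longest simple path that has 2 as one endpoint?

4

The node farthest from 2 is 4, via 2–5–6–0–4 — 4 edges.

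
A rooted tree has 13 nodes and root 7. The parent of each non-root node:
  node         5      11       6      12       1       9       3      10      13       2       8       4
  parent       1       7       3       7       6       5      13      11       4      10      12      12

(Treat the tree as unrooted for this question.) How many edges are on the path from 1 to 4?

4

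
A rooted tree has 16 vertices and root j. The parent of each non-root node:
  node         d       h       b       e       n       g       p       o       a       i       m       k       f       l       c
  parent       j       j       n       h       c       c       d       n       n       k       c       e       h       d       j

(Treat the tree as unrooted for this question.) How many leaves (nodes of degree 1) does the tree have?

9

The leaves are a, b, f, g, i, l, m, o, p.
That is 9 leaves.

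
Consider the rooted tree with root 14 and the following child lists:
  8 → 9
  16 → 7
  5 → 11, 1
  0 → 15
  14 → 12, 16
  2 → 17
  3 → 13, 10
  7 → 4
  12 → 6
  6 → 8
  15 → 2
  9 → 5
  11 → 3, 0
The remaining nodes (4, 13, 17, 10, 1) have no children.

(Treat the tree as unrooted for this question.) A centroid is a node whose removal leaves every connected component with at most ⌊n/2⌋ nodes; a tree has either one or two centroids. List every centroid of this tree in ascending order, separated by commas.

Delete 5: the remaining components have sizes 8, 8, 1. Max 8 ≤ 9, so 5 is a centroid.
Every other node leaves some component of size > 9, so the centroid is unique.

5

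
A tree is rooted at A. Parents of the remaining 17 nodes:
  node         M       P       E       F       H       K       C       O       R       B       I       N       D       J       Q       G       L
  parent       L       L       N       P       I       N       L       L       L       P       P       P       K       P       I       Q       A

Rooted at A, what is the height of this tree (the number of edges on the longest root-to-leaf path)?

The longest root-to-leaf path is A–L–P–I–Q–G (5 edges).

5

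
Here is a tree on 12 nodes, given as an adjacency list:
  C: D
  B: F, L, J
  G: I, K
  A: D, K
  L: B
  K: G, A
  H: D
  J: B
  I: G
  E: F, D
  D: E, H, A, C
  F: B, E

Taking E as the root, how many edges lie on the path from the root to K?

Path from E to K: E–D–A–K, which has 3 edges.

3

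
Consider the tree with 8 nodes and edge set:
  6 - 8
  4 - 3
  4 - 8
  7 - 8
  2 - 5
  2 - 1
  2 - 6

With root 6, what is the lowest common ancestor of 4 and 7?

8

Ancestors of 4 (toward the root): 4, 8, 6.
Ancestors of 7: 7, 8, 6.
The deepest node appearing in both lists is 8.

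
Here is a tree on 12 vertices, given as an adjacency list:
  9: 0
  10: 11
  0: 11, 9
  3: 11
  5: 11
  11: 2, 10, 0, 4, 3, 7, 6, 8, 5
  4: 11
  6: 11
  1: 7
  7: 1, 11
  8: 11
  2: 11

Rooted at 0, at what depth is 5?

2

0–11–5 — 2 edges.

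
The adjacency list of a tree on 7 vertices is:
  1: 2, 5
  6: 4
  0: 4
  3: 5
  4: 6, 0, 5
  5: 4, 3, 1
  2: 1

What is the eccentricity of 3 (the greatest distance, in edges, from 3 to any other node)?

Distances from 3 peak at 3, attained at 2 (6, 0 also at distance 3).
3–5–1–2

3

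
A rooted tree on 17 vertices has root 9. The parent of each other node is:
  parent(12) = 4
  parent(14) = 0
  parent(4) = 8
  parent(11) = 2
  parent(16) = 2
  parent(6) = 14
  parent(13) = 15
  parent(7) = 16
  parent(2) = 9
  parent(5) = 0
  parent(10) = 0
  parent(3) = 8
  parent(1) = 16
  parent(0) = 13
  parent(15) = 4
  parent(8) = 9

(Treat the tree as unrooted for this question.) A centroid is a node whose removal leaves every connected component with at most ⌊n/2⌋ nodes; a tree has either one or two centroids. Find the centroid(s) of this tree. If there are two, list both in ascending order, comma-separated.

4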